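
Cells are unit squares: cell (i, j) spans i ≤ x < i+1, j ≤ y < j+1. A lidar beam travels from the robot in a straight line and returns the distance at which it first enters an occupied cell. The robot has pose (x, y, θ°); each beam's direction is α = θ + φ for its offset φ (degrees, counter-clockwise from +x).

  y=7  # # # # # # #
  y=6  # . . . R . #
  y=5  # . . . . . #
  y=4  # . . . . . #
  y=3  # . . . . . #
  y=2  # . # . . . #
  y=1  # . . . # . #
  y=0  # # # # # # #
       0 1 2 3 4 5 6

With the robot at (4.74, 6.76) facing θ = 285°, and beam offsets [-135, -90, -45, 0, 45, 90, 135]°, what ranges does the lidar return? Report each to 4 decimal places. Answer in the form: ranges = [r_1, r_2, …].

ranges = [0.4800, 3.8719, 4.3417, 4.8683, 1.4549, 0.9273, 0.2771]

beam 1: φ=-135°, α=150°
  direction (-0.8660, 0.5000); cell (4,6); t to first gridline: x 0.8545, y 0.4800 (then +1.1547 / +2.0000)
    (4,7) via y @ 0.4800  # hit
  → r_1 = 0.4800
beam 2: φ=-90°, α=195°
  direction (-0.9659, -0.2588); cell (4,6); t to first gridline: x 0.7661, y 2.9364 (then +1.0353 / +3.8637)
    (3,6) via x @ 0.7661
    (2,6) via x @ 1.8014
    (1,6) via x @ 2.8367
    (1,5) via y @ 2.9364
    (0,5) via x @ 3.8719  # hit
  → r_2 = 3.8719
beam 3: φ=-45°, α=240°
  direction (-0.5000, -0.8660); cell (4,6); t to first gridline: x 1.4800, y 0.8776 (then +2.0000 / +1.1547)
    (4,5) via y @ 0.8776
    (3,5) via x @ 1.4800
    (3,4) via y @ 2.0323
    (3,3) via y @ 3.1870
    (2,3) via x @ 3.4800
    (2,2) via y @ 4.3417  # hit
  → r_3 = 4.3417
beam 4: φ=0°, α=285°
  direction (0.2588, -0.9659); cell (4,6); t to first gridline: x 1.0046, y 0.7868 (then +3.8637 / +1.0353)
    (4,5) via y @ 0.7868
    (5,5) via x @ 1.0046
    (5,4) via y @ 1.8221
    (5,3) via y @ 2.8574
    (5,2) via y @ 3.8926
    (6,2) via x @ 4.8683  # hit
  → r_4 = 4.8683
beam 5: φ=45°, α=330°
  direction (0.8660, -0.5000); cell (4,6); t to first gridline: x 0.3002, y 1.5200 (then +1.1547 / +2.0000)
    (5,6) via x @ 0.3002
    (6,6) via x @ 1.4549  # hit
  → r_5 = 1.4549
beam 6: φ=90°, α=15°
  direction (0.9659, 0.2588); cell (4,6); t to first gridline: x 0.2692, y 0.9273 (then +1.0353 / +3.8637)
    (5,6) via x @ 0.2692
    (5,7) via y @ 0.9273  # hit
  → r_6 = 0.9273
beam 7: φ=135°, α=60°
  direction (0.5000, 0.8660); cell (4,6); t to first gridline: x 0.5200, y 0.2771 (then +2.0000 / +1.1547)
    (4,7) via y @ 0.2771  # hit
  → r_7 = 0.2771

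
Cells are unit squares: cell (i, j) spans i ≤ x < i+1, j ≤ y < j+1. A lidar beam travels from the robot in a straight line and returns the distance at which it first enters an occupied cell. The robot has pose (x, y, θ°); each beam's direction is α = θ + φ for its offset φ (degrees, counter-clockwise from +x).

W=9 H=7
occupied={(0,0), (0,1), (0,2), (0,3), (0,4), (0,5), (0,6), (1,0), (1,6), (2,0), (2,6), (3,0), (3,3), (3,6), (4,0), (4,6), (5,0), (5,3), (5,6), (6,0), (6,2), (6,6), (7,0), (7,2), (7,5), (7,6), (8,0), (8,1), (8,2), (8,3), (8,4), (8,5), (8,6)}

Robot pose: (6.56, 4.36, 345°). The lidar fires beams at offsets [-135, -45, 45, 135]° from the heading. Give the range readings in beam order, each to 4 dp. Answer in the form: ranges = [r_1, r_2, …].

ranges = [0.7200, 1.5704, 1.2800, 1.8937]

beam 1: φ=-135°, α=210°
  dir = (cos 210°, sin 210°) = (-0.8660, -0.5000); from cell (6,4)
  next x-line at t=0.6466, next y-line at t=0.7200; Δt_x=1.1547, Δt_y=2.0000
    x: enter (5,4) at t=0.6466
    y: enter (5,3) at t=0.7200 ← occupied
  → r_1 = 0.7200
beam 2: φ=-45°, α=300°
  dir = (cos 300°, sin 300°) = (0.5000, -0.8660); from cell (6,4)
  next x-line at t=0.8800, next y-line at t=0.4157; Δt_x=2.0000, Δt_y=1.1547
    y: enter (6,3) at t=0.4157
    x: enter (7,3) at t=0.8800
    y: enter (7,2) at t=1.5704 ← occupied
  → r_2 = 1.5704
beam 3: φ=45°, α=30°
  dir = (cos 30°, sin 30°) = (0.8660, 0.5000); from cell (6,4)
  next x-line at t=0.5081, next y-line at t=1.2800; Δt_x=1.1547, Δt_y=2.0000
    x: enter (7,4) at t=0.5081
    y: enter (7,5) at t=1.2800 ← occupied
  → r_3 = 1.2800
beam 4: φ=135°, α=120°
  dir = (cos 120°, sin 120°) = (-0.5000, 0.8660); from cell (6,4)
  next x-line at t=1.1200, next y-line at t=0.7390; Δt_x=2.0000, Δt_y=1.1547
    y: enter (6,5) at t=0.7390
    x: enter (5,5) at t=1.1200
    y: enter (5,6) at t=1.8937 ← occupied
  → r_4 = 1.8937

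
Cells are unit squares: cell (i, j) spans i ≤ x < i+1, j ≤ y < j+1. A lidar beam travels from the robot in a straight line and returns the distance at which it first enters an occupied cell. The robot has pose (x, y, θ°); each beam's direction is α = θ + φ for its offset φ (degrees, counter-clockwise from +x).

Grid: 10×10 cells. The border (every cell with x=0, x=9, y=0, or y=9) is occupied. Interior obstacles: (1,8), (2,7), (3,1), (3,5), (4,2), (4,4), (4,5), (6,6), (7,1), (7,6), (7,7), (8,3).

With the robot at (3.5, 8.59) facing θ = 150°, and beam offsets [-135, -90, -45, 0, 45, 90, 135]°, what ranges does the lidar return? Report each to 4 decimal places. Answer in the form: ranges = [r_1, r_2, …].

beam 1: φ=-135°, α=15°
  direction (0.9659, 0.2588); cell (3,8); t to first gridline: x 0.5176, y 1.5841 (then +1.0353 / +3.8637)
    (4,8) via x @ 0.5176
    (5,8) via x @ 1.5529
    (5,9) via y @ 1.5841  # hit
  → r_1 = 1.5841
beam 2: φ=-90°, α=60°
  direction (0.5000, 0.8660); cell (3,8); t to first gridline: x 1.0000, y 0.4734 (then +2.0000 / +1.1547)
    (3,9) via y @ 0.4734  # hit
  → r_2 = 0.4734
beam 3: φ=-45°, α=105°
  direction (-0.2588, 0.9659); cell (3,8); t to first gridline: x 1.9319, y 0.4245 (then +3.8637 / +1.0353)
    (3,9) via y @ 0.4245  # hit
  → r_3 = 0.4245
beam 4: φ=0°, α=150°
  direction (-0.8660, 0.5000); cell (3,8); t to first gridline: x 0.5774, y 0.8200 (then +1.1547 / +2.0000)
    (2,8) via x @ 0.5774
    (2,9) via y @ 0.8200  # hit
  → r_4 = 0.8200
beam 5: φ=45°, α=195°
  direction (-0.9659, -0.2588); cell (3,8); t to first gridline: x 0.5176, y 2.2796 (then +1.0353 / +3.8637)
    (2,8) via x @ 0.5176
    (1,8) via x @ 1.5529  # hit
  → r_5 = 1.5529
beam 6: φ=90°, α=240°
  direction (-0.5000, -0.8660); cell (3,8); t to first gridline: x 1.0000, y 0.6813 (then +2.0000 / +1.1547)
    (3,7) via y @ 0.6813
    (2,7) via x @ 1.0000  # hit
  → r_6 = 1.0000
beam 7: φ=135°, α=285°
  direction (0.2588, -0.9659); cell (3,8); t to first gridline: x 1.9319, y 0.6108 (then +3.8637 / +1.0353)
    (3,7) via y @ 0.6108
    (3,6) via y @ 1.6461
    (4,6) via x @ 1.9319
    (4,5) via y @ 2.6814  # hit
  → r_7 = 2.6814

ranges = [1.5841, 0.4734, 0.4245, 0.8200, 1.5529, 1.0000, 2.6814]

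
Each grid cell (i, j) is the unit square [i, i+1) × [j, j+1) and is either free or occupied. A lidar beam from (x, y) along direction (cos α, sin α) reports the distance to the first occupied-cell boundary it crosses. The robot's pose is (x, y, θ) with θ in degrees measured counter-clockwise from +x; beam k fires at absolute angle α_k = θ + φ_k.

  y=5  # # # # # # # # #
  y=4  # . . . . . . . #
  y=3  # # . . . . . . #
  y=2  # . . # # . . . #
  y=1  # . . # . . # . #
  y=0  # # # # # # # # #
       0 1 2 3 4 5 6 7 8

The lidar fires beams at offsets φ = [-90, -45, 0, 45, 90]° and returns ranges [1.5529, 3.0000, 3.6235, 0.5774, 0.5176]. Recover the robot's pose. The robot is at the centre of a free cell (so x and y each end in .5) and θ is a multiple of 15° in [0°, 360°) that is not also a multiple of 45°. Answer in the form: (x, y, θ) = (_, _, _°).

Candidates: 23 free-cell centres × 16 headings = 368 poses. Raycast each; keep the one whose scan matches to 4 dp.
  (4.5, 3.5, 210°): beam 1 = 1.7321 ≠ 1.5529 ✗
  (5.5, 1.5, 330°): beam 1 = 0.5774 ≠ 1.5529 ✗
  (4.5, 4.5, 15°): beam 2 = 4.0415 ≠ 3.0000 ✗
  (1.5, 1.5, 120°): beam 1 = 1.7321 ≠ 1.5529 ✗
  …
  (4.5, 3.5, 195°): r_1=1.5529, r_2=3.0000, r_3=3.6235, r_4=0.5774, r_5=0.5176 — all match ✓
Only this pose fits every beam.

(x, y, θ) = (4.5, 3.5, 195°)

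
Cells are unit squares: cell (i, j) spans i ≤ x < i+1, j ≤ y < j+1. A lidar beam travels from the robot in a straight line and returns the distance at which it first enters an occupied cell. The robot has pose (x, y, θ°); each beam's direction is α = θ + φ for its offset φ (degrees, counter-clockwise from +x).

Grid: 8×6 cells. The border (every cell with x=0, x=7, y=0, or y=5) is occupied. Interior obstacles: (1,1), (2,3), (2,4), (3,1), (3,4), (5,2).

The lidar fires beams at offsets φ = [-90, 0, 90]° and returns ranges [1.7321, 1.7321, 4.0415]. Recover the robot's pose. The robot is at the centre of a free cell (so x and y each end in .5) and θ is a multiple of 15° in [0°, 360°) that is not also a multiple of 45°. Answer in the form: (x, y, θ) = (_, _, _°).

(x, y, θ) = (5.5, 3.5, 120°)

Candidates: 18 free-cell centres × 16 headings = 288 poses. Raycast each; keep the one whose scan matches to 4 dp.
  (1.5, 3.5, 255°): beam 1 = 0.5176 ≠ 1.7321 ✗
  (4.5, 4.5, 195°): beam 1 = 0.5176 ≠ 1.7321 ✗
  (2.5, 1.5, 165°): beam 1 = 1.5529 ≠ 1.7321 ✗
  (1.5, 3.5, 30°): beam 1 = 2.8868 ≠ 1.7321 ✗
  …
  (5.5, 3.5, 120°): r_1=1.7321, r_2=1.7321, r_3=4.0415 — all match ✓
Unique over the lattice → pose = (5.5, 3.5, 120°).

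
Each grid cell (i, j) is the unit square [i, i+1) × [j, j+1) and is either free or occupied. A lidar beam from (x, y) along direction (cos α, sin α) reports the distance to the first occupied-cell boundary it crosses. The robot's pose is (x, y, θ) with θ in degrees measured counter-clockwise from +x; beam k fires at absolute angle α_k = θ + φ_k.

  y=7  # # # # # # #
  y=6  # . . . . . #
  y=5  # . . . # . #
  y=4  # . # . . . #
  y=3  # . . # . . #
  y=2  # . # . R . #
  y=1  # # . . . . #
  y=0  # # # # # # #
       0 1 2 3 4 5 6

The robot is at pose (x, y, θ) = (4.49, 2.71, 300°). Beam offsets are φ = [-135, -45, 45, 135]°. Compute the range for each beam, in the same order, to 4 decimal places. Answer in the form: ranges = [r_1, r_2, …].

beam 1: φ=-135°, α=165°
  cosα=-0.9659 sinα=0.2588 | (4,2) | tMaxX 0.5073 tMaxY 1.1205 | tΔX 1.0353 tΔY 3.8637
    t=0.5073 [x] (3,2)
    t=1.1205 [y] (3,3) — stop
  → r_1 = 1.1205
beam 2: φ=-45°, α=255°
  cosα=-0.2588 sinα=-0.9659 | (4,2) | tMaxX 1.8932 tMaxY 0.7350 | tΔX 3.8637 tΔY 1.0353
    t=0.7350 [y] (4,1)
    t=1.7703 [y] (4,0) — stop
  → r_2 = 1.7703
beam 3: φ=45°, α=345°
  cosα=0.9659 sinα=-0.2588 | (4,2) | tMaxX 0.5280 tMaxY 2.7432 | tΔX 1.0353 tΔY 3.8637
    t=0.5280 [x] (5,2)
    t=1.5633 [x] (6,2) — stop
  → r_3 = 1.5633
beam 4: φ=135°, α=75°
  cosα=0.2588 sinα=0.9659 | (4,2) | tMaxX 1.9705 tMaxY 0.3002 | tΔX 3.8637 tΔY 1.0353
    t=0.3002 [y] (4,3)
    t=1.3355 [y] (4,4)
    t=1.9705 [x] (5,4)
    t=2.3708 [y] (5,5)
    t=3.4061 [y] (5,6)
    t=4.4413 [y] (5,7) — stop
  → r_4 = 4.4413

ranges = [1.1205, 1.7703, 1.5633, 4.4413]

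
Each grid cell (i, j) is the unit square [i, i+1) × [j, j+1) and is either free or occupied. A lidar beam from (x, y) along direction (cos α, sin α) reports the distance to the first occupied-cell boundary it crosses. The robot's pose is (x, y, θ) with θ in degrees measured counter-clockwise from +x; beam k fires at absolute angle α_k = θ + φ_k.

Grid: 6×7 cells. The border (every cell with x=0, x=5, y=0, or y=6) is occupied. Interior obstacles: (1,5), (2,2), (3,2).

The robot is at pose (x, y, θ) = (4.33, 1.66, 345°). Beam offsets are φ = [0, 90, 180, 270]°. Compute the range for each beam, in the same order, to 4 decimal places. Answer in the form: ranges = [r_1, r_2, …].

beam 1: φ=0°, α=345°
  dir = (cos 345°, sin 345°) = (0.9659, -0.2588); from cell (4,1)
  next x-line at t=0.6936, next y-line at t=2.5500; Δt_x=1.0353, Δt_y=3.8637
    x: enter (5,1) at t=0.6936 ← occupied
  → r_1 = 0.6936
beam 2: φ=90°, α=75°
  dir = (cos 75°, sin 75°) = (0.2588, 0.9659); from cell (4,1)
  next x-line at t=2.5887, next y-line at t=0.3520; Δt_x=3.8637, Δt_y=1.0353
    y: enter (4,2) at t=0.3520
    y: enter (4,3) at t=1.3873
    y: enter (4,4) at t=2.4225
    x: enter (5,4) at t=2.5887 ← occupied
  → r_2 = 2.5887
beam 3: φ=180°, α=165°
  dir = (cos 165°, sin 165°) = (-0.9659, 0.2588); from cell (4,1)
  next x-line at t=0.3416, next y-line at t=1.3137; Δt_x=1.0353, Δt_y=3.8637
    x: enter (3,1) at t=0.3416
    y: enter (3,2) at t=1.3137 ← occupied
  → r_3 = 1.3137
beam 4: φ=270°, α=255°
  dir = (cos 255°, sin 255°) = (-0.2588, -0.9659); from cell (4,1)
  next x-line at t=1.2750, next y-line at t=0.6833; Δt_x=3.8637, Δt_y=1.0353
    y: enter (4,0) at t=0.6833 ← occupied
  → r_4 = 0.6833

ranges = [0.6936, 2.5887, 1.3137, 0.6833]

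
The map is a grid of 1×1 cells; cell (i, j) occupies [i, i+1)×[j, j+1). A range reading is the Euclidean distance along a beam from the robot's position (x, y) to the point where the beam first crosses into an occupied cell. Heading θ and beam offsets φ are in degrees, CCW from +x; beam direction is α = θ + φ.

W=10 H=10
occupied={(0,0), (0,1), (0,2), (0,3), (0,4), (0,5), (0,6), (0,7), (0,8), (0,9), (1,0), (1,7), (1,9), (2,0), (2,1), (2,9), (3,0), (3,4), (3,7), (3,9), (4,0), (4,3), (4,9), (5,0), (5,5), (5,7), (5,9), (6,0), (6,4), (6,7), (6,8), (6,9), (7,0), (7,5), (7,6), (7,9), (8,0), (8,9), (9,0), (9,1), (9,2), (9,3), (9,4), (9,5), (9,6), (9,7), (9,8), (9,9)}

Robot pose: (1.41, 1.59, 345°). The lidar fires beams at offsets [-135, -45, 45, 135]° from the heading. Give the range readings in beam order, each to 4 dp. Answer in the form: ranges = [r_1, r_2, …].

beam 1: φ=-135°, α=210°
  direction (-0.8660, -0.5000); cell (1,1); t to first gridline: x 0.4734, y 1.1800 (then +1.1547 / +2.0000)
    (0,1) via x @ 0.4734  # hit
  → r_1 = 0.4734
beam 2: φ=-45°, α=300°
  direction (0.5000, -0.8660); cell (1,1); t to first gridline: x 1.1800, y 0.6813 (then +2.0000 / +1.1547)
    (1,0) via y @ 0.6813  # hit
  → r_2 = 0.6813
beam 3: φ=45°, α=30°
  direction (0.8660, 0.5000); cell (1,1); t to first gridline: x 0.6813, y 0.8200 (then +1.1547 / +2.0000)
    (2,1) via x @ 0.6813  # hit
  → r_3 = 0.6813
beam 4: φ=135°, α=120°
  direction (-0.5000, 0.8660); cell (1,1); t to first gridline: x 0.8200, y 0.4734 (then +2.0000 / +1.1547)
    (1,2) via y @ 0.4734
    (0,2) via x @ 0.8200  # hit
  → r_4 = 0.8200

ranges = [0.4734, 0.6813, 0.6813, 0.8200]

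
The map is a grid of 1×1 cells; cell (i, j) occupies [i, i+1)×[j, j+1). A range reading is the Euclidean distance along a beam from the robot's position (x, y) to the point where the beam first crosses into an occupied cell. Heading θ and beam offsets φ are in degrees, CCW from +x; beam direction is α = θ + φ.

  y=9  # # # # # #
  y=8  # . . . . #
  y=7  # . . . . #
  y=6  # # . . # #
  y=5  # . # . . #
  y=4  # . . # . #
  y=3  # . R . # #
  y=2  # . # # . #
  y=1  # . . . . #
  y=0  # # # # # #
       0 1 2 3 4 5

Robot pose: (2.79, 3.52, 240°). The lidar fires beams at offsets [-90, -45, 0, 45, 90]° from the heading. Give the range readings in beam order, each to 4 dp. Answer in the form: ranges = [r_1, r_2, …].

ranges = [2.0669, 1.8531, 0.6004, 0.5383, 1.0400]

beam 1: φ=-90°, α=150°
  cosα=-0.8660 sinα=0.5000 | (2,3) | tMaxX 0.9122 tMaxY 0.9600 | tΔX 1.1547 tΔY 2.0000
    t=0.9122 [x] (1,3)
    t=0.9600 [y] (1,4)
    t=2.0669 [x] (0,4) — stop
  → r_1 = 2.0669
beam 2: φ=-45°, α=195°
  cosα=-0.9659 sinα=-0.2588 | (2,3) | tMaxX 0.8179 tMaxY 2.0091 | tΔX 1.0353 tΔY 3.8637
    t=0.8179 [x] (1,3)
    t=1.8531 [x] (0,3) — stop
  → r_2 = 1.8531
beam 3: φ=0°, α=240°
  cosα=-0.5000 sinα=-0.8660 | (2,3) | tMaxX 1.5800 tMaxY 0.6004 | tΔX 2.0000 tΔY 1.1547
    t=0.6004 [y] (2,2) — stop
  → r_3 = 0.6004
beam 4: φ=45°, α=285°
  cosα=0.2588 sinα=-0.9659 | (2,3) | tMaxX 0.8114 tMaxY 0.5383 | tΔX 3.8637 tΔY 1.0353
    t=0.5383 [y] (2,2) — stop
  → r_4 = 0.5383
beam 5: φ=90°, α=330°
  cosα=0.8660 sinα=-0.5000 | (2,3) | tMaxX 0.2425 tMaxY 1.0400 | tΔX 1.1547 tΔY 2.0000
    t=0.2425 [x] (3,3)
    t=1.0400 [y] (3,2) — stop
  → r_5 = 1.0400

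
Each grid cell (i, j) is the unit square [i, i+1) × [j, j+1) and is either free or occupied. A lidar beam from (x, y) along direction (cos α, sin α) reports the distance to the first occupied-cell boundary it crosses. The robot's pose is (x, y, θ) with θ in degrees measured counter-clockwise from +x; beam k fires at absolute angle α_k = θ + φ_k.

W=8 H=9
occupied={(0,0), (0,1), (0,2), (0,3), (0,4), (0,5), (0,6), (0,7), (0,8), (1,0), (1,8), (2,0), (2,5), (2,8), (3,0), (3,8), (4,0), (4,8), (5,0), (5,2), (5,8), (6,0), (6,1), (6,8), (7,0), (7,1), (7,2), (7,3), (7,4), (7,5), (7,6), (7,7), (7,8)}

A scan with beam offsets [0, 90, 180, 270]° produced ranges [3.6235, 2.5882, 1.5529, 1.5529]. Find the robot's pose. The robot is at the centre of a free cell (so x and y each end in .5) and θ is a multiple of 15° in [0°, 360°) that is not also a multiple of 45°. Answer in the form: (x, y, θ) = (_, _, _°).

(x, y, θ) = (5.5, 4.5, 75°)

Enumerate (i+0.5, j+0.5, θ) over the 39 free cells and 16 admissible headings. For each, cast all 4 beams and compare to the given ranges.
  (3.5, 7.5, 75°): beam 1 = 0.5176 ≠ 3.6235 ✗
  (1.5, 3.5, 150°): beam 1 = 0.5774 ≠ 3.6235 ✗
  (3.5, 2.5, 330°): beam 1 = 2.8868 ≠ 3.6235 ✗
  …
  (5.5, 4.5, 75°): r_1=3.6235, r_2=2.5882, r_3=1.5529, r_4=1.5529 — all match ✓
Only this pose fits every beam.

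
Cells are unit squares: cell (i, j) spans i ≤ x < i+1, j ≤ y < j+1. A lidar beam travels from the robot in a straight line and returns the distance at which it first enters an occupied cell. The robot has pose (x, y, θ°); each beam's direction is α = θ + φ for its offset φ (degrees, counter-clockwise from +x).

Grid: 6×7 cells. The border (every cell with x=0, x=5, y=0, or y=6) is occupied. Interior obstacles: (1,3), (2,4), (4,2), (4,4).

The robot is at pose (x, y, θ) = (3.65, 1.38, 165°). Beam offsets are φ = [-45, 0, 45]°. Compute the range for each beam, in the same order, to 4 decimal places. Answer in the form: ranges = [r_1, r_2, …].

beam 1: φ=-45°, α=120°
  direction (-0.5000, 0.8660); cell (3,1); t to first gridline: x 1.3000, y 0.7159 (then +2.0000 / +1.1547)
    (3,2) via y @ 0.7159
    (2,2) via x @ 1.3000
    (2,3) via y @ 1.8706
    (2,4) via y @ 3.0253  # hit
  → r_1 = 3.0253
beam 2: φ=0°, α=165°
  direction (-0.9659, 0.2588); cell (3,1); t to first gridline: x 0.6729, y 2.3955 (then +1.0353 / +3.8637)
    (2,1) via x @ 0.6729
    (1,1) via x @ 1.7082
    (1,2) via y @ 2.3955
    (0,2) via x @ 2.7435  # hit
  → r_2 = 2.7435
beam 3: φ=45°, α=210°
  direction (-0.8660, -0.5000); cell (3,1); t to first gridline: x 0.7506, y 0.7600 (then +1.1547 / +2.0000)
    (2,1) via x @ 0.7506
    (2,0) via y @ 0.7600  # hit
  → r_3 = 0.7600

ranges = [3.0253, 2.7435, 0.7600]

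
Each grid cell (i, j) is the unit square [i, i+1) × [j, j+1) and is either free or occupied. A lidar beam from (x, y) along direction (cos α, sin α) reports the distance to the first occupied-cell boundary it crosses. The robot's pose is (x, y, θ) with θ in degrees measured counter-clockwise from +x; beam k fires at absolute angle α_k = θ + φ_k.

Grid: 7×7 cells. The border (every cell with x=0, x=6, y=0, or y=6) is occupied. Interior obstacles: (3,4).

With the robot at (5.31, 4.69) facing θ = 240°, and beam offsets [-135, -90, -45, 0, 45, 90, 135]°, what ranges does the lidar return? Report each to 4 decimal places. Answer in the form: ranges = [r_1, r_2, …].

ranges = [1.3562, 2.6200, 1.3562, 4.2608, 2.6660, 0.7967, 0.7143]

beam 1: φ=-135°, α=105°
  d=(-0.2588,0.9659)  start (5,4)  tX=1.1977 tY=0.3209  stride 1/|dx|=3.8637 1/|dy|=1.0353
    cross y-line → (5,5), t=0.3209
    cross x-line → (4,5), t=1.1977
    cross y-line → (4,6), t=1.3562 (wall)
  → r_1 = 1.3562
beam 2: φ=-90°, α=150°
  d=(-0.8660,0.5000)  start (5,4)  tX=0.3580 tY=0.6200  stride 1/|dx|=1.1547 1/|dy|=2.0000
    cross x-line → (4,4), t=0.3580
    cross y-line → (4,5), t=0.6200
    cross x-line → (3,5), t=1.5127
    cross y-line → (3,6), t=2.6200 (wall)
  → r_2 = 2.6200
beam 3: φ=-45°, α=195°
  d=(-0.9659,-0.2588)  start (5,4)  tX=0.3209 tY=2.6660  stride 1/|dx|=1.0353 1/|dy|=3.8637
    cross x-line → (4,4), t=0.3209
    cross x-line → (3,4), t=1.3562 (wall)
  → r_3 = 1.3562
beam 4: φ=0°, α=240°
  d=(-0.5000,-0.8660)  start (5,4)  tX=0.6200 tY=0.7967  stride 1/|dx|=2.0000 1/|dy|=1.1547
    cross x-line → (4,4), t=0.6200
    cross y-line → (4,3), t=0.7967
    cross y-line → (4,2), t=1.9514
    cross x-line → (3,2), t=2.6200
    cross y-line → (3,1), t=3.1061
    cross y-line → (3,0), t=4.2608 (wall)
  → r_4 = 4.2608
beam 5: φ=45°, α=285°
  d=(0.2588,-0.9659)  start (5,4)  tX=2.6660 tY=0.7143  stride 1/|dx|=3.8637 1/|dy|=1.0353
    cross y-line → (5,3), t=0.7143
    cross y-line → (5,2), t=1.7496
    cross x-line → (6,2), t=2.6660 (wall)
  → r_5 = 2.6660
beam 6: φ=90°, α=330°
  d=(0.8660,-0.5000)  start (5,4)  tX=0.7967 tY=1.3800  stride 1/|dx|=1.1547 1/|dy|=2.0000
    cross x-line → (6,4), t=0.7967 (wall)
  → r_6 = 0.7967
beam 7: φ=135°, α=15°
  d=(0.9659,0.2588)  start (5,4)  tX=0.7143 tY=1.1977  stride 1/|dx|=1.0353 1/|dy|=3.8637
    cross x-line → (6,4), t=0.7143 (wall)
  → r_7 = 0.7143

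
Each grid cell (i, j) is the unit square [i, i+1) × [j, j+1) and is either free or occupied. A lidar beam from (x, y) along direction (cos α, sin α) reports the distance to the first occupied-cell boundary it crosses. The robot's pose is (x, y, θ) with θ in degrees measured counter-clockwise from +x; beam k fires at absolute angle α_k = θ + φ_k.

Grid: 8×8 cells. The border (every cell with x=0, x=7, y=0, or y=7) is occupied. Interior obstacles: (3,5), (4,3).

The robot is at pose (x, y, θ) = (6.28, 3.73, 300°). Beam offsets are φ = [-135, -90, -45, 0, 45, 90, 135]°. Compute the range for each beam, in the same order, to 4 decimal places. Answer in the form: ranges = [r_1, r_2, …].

beam 1: φ=-135°, α=165°
  direction (-0.9659, 0.2588); cell (6,3); t to first gridline: x 0.2899, y 1.0432 (then +1.0353 / +3.8637)
    (5,3) via x @ 0.2899
    (5,4) via y @ 1.0432
    (4,4) via x @ 1.3252
    (3,4) via x @ 2.3604
    (2,4) via x @ 3.3957
    (1,4) via x @ 4.4310
    (1,5) via y @ 4.9069
    (0,5) via x @ 5.4663  # hit
  → r_1 = 5.4663
beam 2: φ=-90°, α=210°
  direction (-0.8660, -0.5000); cell (6,3); t to first gridline: x 0.3233, y 1.4600 (then +1.1547 / +2.0000)
    (5,3) via x @ 0.3233
    (5,2) via y @ 1.4600
    (4,2) via x @ 1.4780
    (3,2) via x @ 2.6327
    (3,1) via y @ 3.4600
    (2,1) via x @ 3.7874
    (1,1) via x @ 4.9421
    (1,0) via y @ 5.4600  # hit
  → r_2 = 5.4600
beam 3: φ=-45°, α=255°
  direction (-0.2588, -0.9659); cell (6,3); t to first gridline: x 1.0818, y 0.7558 (then +3.8637 / +1.0353)
    (6,2) via y @ 0.7558
    (5,2) via x @ 1.0818
    (5,1) via y @ 1.7910
    (5,0) via y @ 2.8263  # hit
  → r_3 = 2.8263
beam 4: φ=0°, α=300°
  direction (0.5000, -0.8660); cell (6,3); t to first gridline: x 1.4400, y 0.8429 (then +2.0000 / +1.1547)
    (6,2) via y @ 0.8429
    (7,2) via x @ 1.4400  # hit
  → r_4 = 1.4400
beam 5: φ=45°, α=345°
  direction (0.9659, -0.2588); cell (6,3); t to first gridline: x 0.7454, y 2.8205 (then +1.0353 / +3.8637)
    (7,3) via x @ 0.7454  # hit
  → r_5 = 0.7454
beam 6: φ=90°, α=30°
  direction (0.8660, 0.5000); cell (6,3); t to first gridline: x 0.8314, y 0.5400 (then +1.1547 / +2.0000)
    (6,4) via y @ 0.5400
    (7,4) via x @ 0.8314  # hit
  → r_6 = 0.8314
beam 7: φ=135°, α=75°
  direction (0.2588, 0.9659); cell (6,3); t to first gridline: x 2.7819, y 0.2795 (then +3.8637 / +1.0353)
    (6,4) via y @ 0.2795
    (6,5) via y @ 1.3148
    (6,6) via y @ 2.3501
    (7,6) via x @ 2.7819  # hit
  → r_7 = 2.7819

ranges = [5.4663, 5.4600, 2.8263, 1.4400, 0.7454, 0.8314, 2.7819]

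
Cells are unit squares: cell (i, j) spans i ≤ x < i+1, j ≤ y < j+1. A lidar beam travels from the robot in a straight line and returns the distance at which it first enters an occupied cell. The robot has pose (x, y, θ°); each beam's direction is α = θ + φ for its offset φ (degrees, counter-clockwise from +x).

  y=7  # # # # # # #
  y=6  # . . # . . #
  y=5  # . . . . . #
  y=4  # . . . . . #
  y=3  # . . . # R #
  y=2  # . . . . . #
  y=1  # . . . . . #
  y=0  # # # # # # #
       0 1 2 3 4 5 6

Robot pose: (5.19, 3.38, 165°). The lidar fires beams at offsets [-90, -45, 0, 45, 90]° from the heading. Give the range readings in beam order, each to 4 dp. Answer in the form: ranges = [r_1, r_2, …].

ranges = [3.1296, 0.3800, 0.1967, 0.2194, 2.4640]

beam 1: φ=-90°, α=75°
  d=(0.2588,0.9659)  start (5,3)  tX=3.1296 tY=0.6419  stride 1/|dx|=3.8637 1/|dy|=1.0353
    cross y-line → (5,4), t=0.6419
    cross y-line → (5,5), t=1.6771
    cross y-line → (5,6), t=2.7124
    cross x-line → (6,6), t=3.1296 (wall)
  → r_1 = 3.1296
beam 2: φ=-45°, α=120°
  d=(-0.5000,0.8660)  start (5,3)  tX=0.3800 tY=0.7159  stride 1/|dx|=2.0000 1/|dy|=1.1547
    cross x-line → (4,3), t=0.3800 (wall)
  → r_2 = 0.3800
beam 3: φ=0°, α=165°
  d=(-0.9659,0.2588)  start (5,3)  tX=0.1967 tY=2.3955  stride 1/|dx|=1.0353 1/|dy|=3.8637
    cross x-line → (4,3), t=0.1967 (wall)
  → r_3 = 0.1967
beam 4: φ=45°, α=210°
  d=(-0.8660,-0.5000)  start (5,3)  tX=0.2194 tY=0.7600  stride 1/|dx|=1.1547 1/|dy|=2.0000
    cross x-line → (4,3), t=0.2194 (wall)
  → r_4 = 0.2194
beam 5: φ=90°, α=255°
  d=(-0.2588,-0.9659)  start (5,3)  tX=0.7341 tY=0.3934  stride 1/|dx|=3.8637 1/|dy|=1.0353
    cross y-line → (5,2), t=0.3934
    cross x-line → (4,2), t=0.7341
    cross y-line → (4,1), t=1.4287
    cross y-line → (4,0), t=2.4640 (wall)
  → r_5 = 2.4640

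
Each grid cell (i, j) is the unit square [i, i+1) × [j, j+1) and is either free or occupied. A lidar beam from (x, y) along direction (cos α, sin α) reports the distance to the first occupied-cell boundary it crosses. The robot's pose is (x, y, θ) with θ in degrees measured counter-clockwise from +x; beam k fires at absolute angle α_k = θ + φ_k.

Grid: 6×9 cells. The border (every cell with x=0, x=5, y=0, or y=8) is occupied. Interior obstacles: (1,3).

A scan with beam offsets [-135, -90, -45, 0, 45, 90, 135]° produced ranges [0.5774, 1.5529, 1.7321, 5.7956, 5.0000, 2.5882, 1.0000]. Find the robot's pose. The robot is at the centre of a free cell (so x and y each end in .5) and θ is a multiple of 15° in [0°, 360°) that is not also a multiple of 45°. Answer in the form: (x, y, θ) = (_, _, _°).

The pose lattice has 27·16 = 432 candidates. Test each by forward raycasting.
  (2.5, 5.5, 60°): beam 1 = 4.6587 ≠ 0.5774 ✗
  (2.5, 3.5, 105°): beam 1 = 2.8868 ≠ 0.5774 ✗
  (4.5, 6.5, 330°): beam 1 = 3.6235 ≠ 0.5774 ✗
  (1.5, 5.5, 330°): beam 1 = 0.5176 ≠ 0.5774 ✗
  …
  (3.5, 1.5, 75°): r_1=0.5774, r_2=1.5529, r_3=1.7321, r_4=5.7956, r_5=5.0000, r_6=2.5882, r_7=1.0000 — all match ✓
Only this pose fits every beam.

(x, y, θ) = (3.5, 1.5, 75°)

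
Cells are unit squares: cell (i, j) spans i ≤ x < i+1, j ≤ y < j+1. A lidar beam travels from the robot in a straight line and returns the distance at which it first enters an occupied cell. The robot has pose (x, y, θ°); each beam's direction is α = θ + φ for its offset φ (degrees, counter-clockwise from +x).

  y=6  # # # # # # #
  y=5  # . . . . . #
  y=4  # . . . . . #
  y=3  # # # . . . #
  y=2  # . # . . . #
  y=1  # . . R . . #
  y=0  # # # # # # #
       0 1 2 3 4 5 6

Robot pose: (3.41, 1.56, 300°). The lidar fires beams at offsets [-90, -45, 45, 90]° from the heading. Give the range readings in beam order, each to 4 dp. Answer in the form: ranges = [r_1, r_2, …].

beam 1: φ=-90°, α=210°
  cosα=-0.8660 sinα=-0.5000 | (3,1) | tMaxX 0.4734 tMaxY 1.1200 | tΔX 1.1547 tΔY 2.0000
    t=0.4734 [x] (2,1)
    t=1.1200 [y] (2,0) — stop
  → r_1 = 1.1200
beam 2: φ=-45°, α=255°
  cosα=-0.2588 sinα=-0.9659 | (3,1) | tMaxX 1.5841 tMaxY 0.5798 | tΔX 3.8637 tΔY 1.0353
    t=0.5798 [y] (3,0) — stop
  → r_2 = 0.5798
beam 3: φ=45°, α=345°
  cosα=0.9659 sinα=-0.2588 | (3,1) | tMaxX 0.6108 tMaxY 2.1637 | tΔX 1.0353 tΔY 3.8637
    t=0.6108 [x] (4,1)
    t=1.6461 [x] (5,1)
    t=2.1637 [y] (5,0) — stop
  → r_3 = 2.1637
beam 4: φ=90°, α=30°
  cosα=0.8660 sinα=0.5000 | (3,1) | tMaxX 0.6813 tMaxY 0.8800 | tΔX 1.1547 tΔY 2.0000
    t=0.6813 [x] (4,1)
    t=0.8800 [y] (4,2)
    t=1.8360 [x] (5,2)
    t=2.8800 [y] (5,3)
    t=2.9907 [x] (6,3) — stop
  → r_4 = 2.9907

ranges = [1.1200, 0.5798, 2.1637, 2.9907]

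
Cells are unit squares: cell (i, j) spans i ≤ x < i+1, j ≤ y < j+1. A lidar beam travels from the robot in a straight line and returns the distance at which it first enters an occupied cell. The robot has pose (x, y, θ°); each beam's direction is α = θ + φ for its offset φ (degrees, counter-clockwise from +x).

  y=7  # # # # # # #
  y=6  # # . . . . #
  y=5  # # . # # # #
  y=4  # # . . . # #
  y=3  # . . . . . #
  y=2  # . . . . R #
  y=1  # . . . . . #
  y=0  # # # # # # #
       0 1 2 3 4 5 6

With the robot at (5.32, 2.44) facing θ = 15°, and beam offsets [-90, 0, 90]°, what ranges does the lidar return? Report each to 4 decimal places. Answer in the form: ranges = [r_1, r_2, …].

beam 1: φ=-90°, α=285°
  dir = (cos 285°, sin 285°) = (0.2588, -0.9659); from cell (5,2)
  next x-line at t=2.6273, next y-line at t=0.4555; Δt_x=3.8637, Δt_y=1.0353
    y: enter (5,1) at t=0.4555
    y: enter (5,0) at t=1.4908 ← occupied
  → r_1 = 1.4908
beam 2: φ=0°, α=15°
  dir = (cos 15°, sin 15°) = (0.9659, 0.2588); from cell (5,2)
  next x-line at t=0.7040, next y-line at t=2.1637; Δt_x=1.0353, Δt_y=3.8637
    x: enter (6,2) at t=0.7040 ← occupied
  → r_2 = 0.7040
beam 3: φ=90°, α=105°
  dir = (cos 105°, sin 105°) = (-0.2588, 0.9659); from cell (5,2)
  next x-line at t=1.2364, next y-line at t=0.5798; Δt_x=3.8637, Δt_y=1.0353
    y: enter (5,3) at t=0.5798
    x: enter (4,3) at t=1.2364
    y: enter (4,4) at t=1.6150
    y: enter (4,5) at t=2.6503 ← occupied
  → r_3 = 2.6503

ranges = [1.4908, 0.7040, 2.6503]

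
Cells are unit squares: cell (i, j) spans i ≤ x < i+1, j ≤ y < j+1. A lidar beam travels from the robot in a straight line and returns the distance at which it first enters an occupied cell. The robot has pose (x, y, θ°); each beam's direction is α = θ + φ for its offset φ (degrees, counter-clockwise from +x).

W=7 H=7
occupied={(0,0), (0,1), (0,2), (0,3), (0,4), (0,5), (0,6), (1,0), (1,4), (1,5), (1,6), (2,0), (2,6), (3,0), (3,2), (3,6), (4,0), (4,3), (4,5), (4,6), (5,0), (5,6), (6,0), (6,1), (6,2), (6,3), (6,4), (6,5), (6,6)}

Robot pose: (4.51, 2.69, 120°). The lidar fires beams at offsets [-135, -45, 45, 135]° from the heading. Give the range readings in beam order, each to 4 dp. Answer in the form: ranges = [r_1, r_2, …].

ranges = [1.5426, 0.3209, 0.5280, 1.7496]

beam 1: φ=-135°, α=345°
  direction (0.9659, -0.2588); cell (4,2); t to first gridline: x 0.5073, y 2.6660 (then +1.0353 / +3.8637)
    (5,2) via x @ 0.5073
    (6,2) via x @ 1.5426  # hit
  → r_1 = 1.5426
beam 2: φ=-45°, α=75°
  direction (0.2588, 0.9659); cell (4,2); t to first gridline: x 1.8932, y 0.3209 (then +3.8637 / +1.0353)
    (4,3) via y @ 0.3209  # hit
  → r_2 = 0.3209
beam 3: φ=45°, α=165°
  direction (-0.9659, 0.2588); cell (4,2); t to first gridline: x 0.5280, y 1.1977 (then +1.0353 / +3.8637)
    (3,2) via x @ 0.5280  # hit
  → r_3 = 0.5280
beam 4: φ=135°, α=255°
  direction (-0.2588, -0.9659); cell (4,2); t to first gridline: x 1.9705, y 0.7143 (then +3.8637 / +1.0353)
    (4,1) via y @ 0.7143
    (4,0) via y @ 1.7496  # hit
  → r_4 = 1.7496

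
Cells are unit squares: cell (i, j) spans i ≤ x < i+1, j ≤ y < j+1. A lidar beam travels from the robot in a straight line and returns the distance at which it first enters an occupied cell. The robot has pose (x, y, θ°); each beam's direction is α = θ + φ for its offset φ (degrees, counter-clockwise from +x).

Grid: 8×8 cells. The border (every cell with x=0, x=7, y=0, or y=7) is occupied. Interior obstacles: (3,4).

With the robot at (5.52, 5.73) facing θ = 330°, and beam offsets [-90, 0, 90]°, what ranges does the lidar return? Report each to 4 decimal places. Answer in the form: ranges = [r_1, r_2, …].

ranges = [5.4617, 1.7090, 1.4665]

beam 1: φ=-90°, α=240°
  cosα=-0.5000 sinα=-0.8660 | (5,5) | tMaxX 1.0400 tMaxY 0.8429 | tΔX 2.0000 tΔY 1.1547
    t=0.8429 [y] (5,4)
    t=1.0400 [x] (4,4)
    t=1.9976 [y] (4,3)
    t=3.0400 [x] (3,3)
    t=3.1523 [y] (3,2)
    t=4.3070 [y] (3,1)
    t=5.0400 [x] (2,1)
    t=5.4617 [y] (2,0) — stop
  → r_1 = 5.4617
beam 2: φ=0°, α=330°
  cosα=0.8660 sinα=-0.5000 | (5,5) | tMaxX 0.5543 tMaxY 1.4600 | tΔX 1.1547 tΔY 2.0000
    t=0.5543 [x] (6,5)
    t=1.4600 [y] (6,4)
    t=1.7090 [x] (7,4) — stop
  → r_2 = 1.7090
beam 3: φ=90°, α=60°
  cosα=0.5000 sinα=0.8660 | (5,5) | tMaxX 0.9600 tMaxY 0.3118 | tΔX 2.0000 tΔY 1.1547
    t=0.3118 [y] (5,6)
    t=0.9600 [x] (6,6)
    t=1.4665 [y] (6,7) — stop
  → r_3 = 1.4665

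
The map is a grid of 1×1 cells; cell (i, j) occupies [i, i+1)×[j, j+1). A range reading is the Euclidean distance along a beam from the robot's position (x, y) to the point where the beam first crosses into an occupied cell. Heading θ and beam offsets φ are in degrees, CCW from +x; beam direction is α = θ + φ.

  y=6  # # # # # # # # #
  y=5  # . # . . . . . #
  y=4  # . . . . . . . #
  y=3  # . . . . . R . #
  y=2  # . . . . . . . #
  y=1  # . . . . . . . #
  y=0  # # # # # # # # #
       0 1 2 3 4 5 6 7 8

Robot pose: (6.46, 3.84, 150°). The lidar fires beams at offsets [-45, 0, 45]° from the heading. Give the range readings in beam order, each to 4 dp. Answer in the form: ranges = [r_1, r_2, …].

ranges = [2.2362, 3.9953, 5.6526]

beam 1: φ=-45°, α=105°
  cosα=-0.2588 sinα=0.9659 | (6,3) | tMaxX 1.7773 tMaxY 0.1656 | tΔX 3.8637 tΔY 1.0353
    t=0.1656 [y] (6,4)
    t=1.2009 [y] (6,5)
    t=1.7773 [x] (5,5)
    t=2.2362 [y] (5,6) — stop
  → r_1 = 2.2362
beam 2: φ=0°, α=150°
  cosα=-0.8660 sinα=0.5000 | (6,3) | tMaxX 0.5312 tMaxY 0.3200 | tΔX 1.1547 tΔY 2.0000
    t=0.3200 [y] (6,4)
    t=0.5312 [x] (5,4)
    t=1.6859 [x] (4,4)
    t=2.3200 [y] (4,5)
    t=2.8406 [x] (3,5)
    t=3.9953 [x] (2,5) — stop
  → r_2 = 3.9953
beam 3: φ=45°, α=195°
  cosα=-0.9659 sinα=-0.2588 | (6,3) | tMaxX 0.4762 tMaxY 3.2455 | tΔX 1.0353 tΔY 3.8637
    t=0.4762 [x] (5,3)
    t=1.5115 [x] (4,3)
    t=2.5468 [x] (3,3)
    t=3.2455 [y] (3,2)
    t=3.5821 [x] (2,2)
    t=4.6173 [x] (1,2)
    t=5.6526 [x] (0,2) — stop
  → r_3 = 5.6526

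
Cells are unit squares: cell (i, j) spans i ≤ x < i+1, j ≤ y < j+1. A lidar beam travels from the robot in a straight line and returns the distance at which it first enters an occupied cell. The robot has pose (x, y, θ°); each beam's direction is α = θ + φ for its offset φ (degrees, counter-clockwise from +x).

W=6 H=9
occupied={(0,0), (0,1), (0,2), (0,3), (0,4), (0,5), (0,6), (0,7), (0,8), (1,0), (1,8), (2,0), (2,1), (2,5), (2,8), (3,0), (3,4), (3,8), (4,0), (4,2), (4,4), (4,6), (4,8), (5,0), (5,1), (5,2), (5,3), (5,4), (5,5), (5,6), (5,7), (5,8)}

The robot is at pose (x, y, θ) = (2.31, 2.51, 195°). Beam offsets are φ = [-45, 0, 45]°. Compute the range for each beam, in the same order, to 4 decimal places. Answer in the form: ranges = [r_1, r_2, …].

beam 1: φ=-45°, α=150°
  d=(-0.8660,0.5000)  start (2,2)  tX=0.3580 tY=0.9800  stride 1/|dx|=1.1547 1/|dy|=2.0000
    cross x-line → (1,2), t=0.3580
    cross y-line → (1,3), t=0.9800
    cross x-line → (0,3), t=1.5127 (wall)
  → r_1 = 1.5127
beam 2: φ=0°, α=195°
  d=(-0.9659,-0.2588)  start (2,2)  tX=0.3209 tY=1.9705  stride 1/|dx|=1.0353 1/|dy|=3.8637
    cross x-line → (1,2), t=0.3209
    cross x-line → (0,2), t=1.3562 (wall)
  → r_2 = 1.3562
beam 3: φ=45°, α=240°
  d=(-0.5000,-0.8660)  start (2,2)  tX=0.6200 tY=0.5889  stride 1/|dx|=2.0000 1/|dy|=1.1547
    cross y-line → (2,1), t=0.5889 (wall)
  → r_3 = 0.5889

ranges = [1.5127, 1.3562, 0.5889]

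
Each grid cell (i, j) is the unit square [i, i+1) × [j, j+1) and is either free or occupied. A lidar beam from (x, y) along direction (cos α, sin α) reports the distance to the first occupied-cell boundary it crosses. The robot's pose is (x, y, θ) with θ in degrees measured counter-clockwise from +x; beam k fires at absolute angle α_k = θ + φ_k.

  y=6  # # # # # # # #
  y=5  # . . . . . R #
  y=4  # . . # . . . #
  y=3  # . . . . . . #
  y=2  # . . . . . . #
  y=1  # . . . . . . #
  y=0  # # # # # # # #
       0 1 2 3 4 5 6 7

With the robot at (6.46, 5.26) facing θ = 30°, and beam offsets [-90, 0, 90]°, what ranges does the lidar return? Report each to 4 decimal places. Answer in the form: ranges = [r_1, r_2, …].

ranges = [1.0800, 0.6235, 0.8545]

beam 1: φ=-90°, α=300°
  cosα=0.5000 sinα=-0.8660 | (6,5) | tMaxX 1.0800 tMaxY 0.3002 | tΔX 2.0000 tΔY 1.1547
    t=0.3002 [y] (6,4)
    t=1.0800 [x] (7,4) — stop
  → r_1 = 1.0800
beam 2: φ=0°, α=30°
  cosα=0.8660 sinα=0.5000 | (6,5) | tMaxX 0.6235 tMaxY 1.4800 | tΔX 1.1547 tΔY 2.0000
    t=0.6235 [x] (7,5) — stop
  → r_2 = 0.6235
beam 3: φ=90°, α=120°
  cosα=-0.5000 sinα=0.8660 | (6,5) | tMaxX 0.9200 tMaxY 0.8545 | tΔX 2.0000 tΔY 1.1547
    t=0.8545 [y] (6,6) — stop
  → r_3 = 0.8545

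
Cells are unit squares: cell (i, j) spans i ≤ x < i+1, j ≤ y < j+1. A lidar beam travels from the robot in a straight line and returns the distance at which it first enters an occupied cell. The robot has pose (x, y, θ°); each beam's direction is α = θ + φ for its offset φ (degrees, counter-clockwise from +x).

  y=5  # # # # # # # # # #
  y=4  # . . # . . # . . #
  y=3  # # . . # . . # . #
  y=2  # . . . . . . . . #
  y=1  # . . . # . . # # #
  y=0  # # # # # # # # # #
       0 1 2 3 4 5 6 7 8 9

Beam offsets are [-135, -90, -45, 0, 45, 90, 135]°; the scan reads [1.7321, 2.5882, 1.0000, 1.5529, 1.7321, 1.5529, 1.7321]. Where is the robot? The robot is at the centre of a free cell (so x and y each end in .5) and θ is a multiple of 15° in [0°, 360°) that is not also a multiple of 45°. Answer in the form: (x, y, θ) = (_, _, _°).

(x, y, θ) = (2.5, 2.5, 195°)

Enumerate (i+0.5, j+0.5, θ) over the 24 free cells and 16 admissible headings. For each, cast all 7 beams and compare to the given ranges.
  (5.5, 3.5, 330°): beam 1 = 0.5176 ≠ 1.7321 ✗
  (1.5, 2.5, 255°): beam 1 = 0.5774 ≠ 1.7321 ✗
  (2.5, 4.5, 195°): beam 1 = 0.5774 ≠ 1.7321 ✗
  (2.5, 1.5, 345°): beam 1 = 1.0000 ≠ 1.7321 ✗
  …
  (2.5, 2.5, 195°): r_1=1.7321, r_2=2.5882, r_3=1.0000, r_4=1.5529, r_5=1.7321, r_6=1.5529, r_7=1.7321 — all match ✓
Unique over the lattice → pose = (2.5, 2.5, 195°).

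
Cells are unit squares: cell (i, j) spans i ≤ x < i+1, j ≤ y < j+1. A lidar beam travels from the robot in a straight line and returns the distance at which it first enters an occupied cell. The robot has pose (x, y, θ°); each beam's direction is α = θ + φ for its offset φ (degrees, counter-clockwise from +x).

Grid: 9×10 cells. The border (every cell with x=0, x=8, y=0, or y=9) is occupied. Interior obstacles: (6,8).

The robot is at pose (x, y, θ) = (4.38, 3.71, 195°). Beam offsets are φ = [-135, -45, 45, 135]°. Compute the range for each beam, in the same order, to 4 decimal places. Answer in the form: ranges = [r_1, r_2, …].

ranges = [4.9537, 3.9029, 3.1292, 4.1800]

beam 1: φ=-135°, α=60°
  dir = (cos 60°, sin 60°) = (0.5000, 0.8660); from cell (4,3)
  next x-line at t=1.2400, next y-line at t=0.3349; Δt_x=2.0000, Δt_y=1.1547
    y: enter (4,4) at t=0.3349
    x: enter (5,4) at t=1.2400
    y: enter (5,5) at t=1.4896
    y: enter (5,6) at t=2.6443
    x: enter (6,6) at t=3.2400
    y: enter (6,7) at t=3.7990
    y: enter (6,8) at t=4.9537 ← occupied
  → r_1 = 4.9537
beam 2: φ=-45°, α=150°
  dir = (cos 150°, sin 150°) = (-0.8660, 0.5000); from cell (4,3)
  next x-line at t=0.4388, next y-line at t=0.5800; Δt_x=1.1547, Δt_y=2.0000
    x: enter (3,3) at t=0.4388
    y: enter (3,4) at t=0.5800
    x: enter (2,4) at t=1.5935
    y: enter (2,5) at t=2.5800
    x: enter (1,5) at t=2.7482
    x: enter (0,5) at t=3.9029 ← occupied
  → r_2 = 3.9029
beam 3: φ=45°, α=240°
  dir = (cos 240°, sin 240°) = (-0.5000, -0.8660); from cell (4,3)
  next x-line at t=0.7600, next y-line at t=0.8198; Δt_x=2.0000, Δt_y=1.1547
    x: enter (3,3) at t=0.7600
    y: enter (3,2) at t=0.8198
    y: enter (3,1) at t=1.9745
    x: enter (2,1) at t=2.7600
    y: enter (2,0) at t=3.1292 ← occupied
  → r_3 = 3.1292
beam 4: φ=135°, α=330°
  dir = (cos 330°, sin 330°) = (0.8660, -0.5000); from cell (4,3)
  next x-line at t=0.7159, next y-line at t=1.4200; Δt_x=1.1547, Δt_y=2.0000
    x: enter (5,3) at t=0.7159
    y: enter (5,2) at t=1.4200
    x: enter (6,2) at t=1.8706
    x: enter (7,2) at t=3.0253
    y: enter (7,1) at t=3.4200
    x: enter (8,1) at t=4.1800 ← occupied
  → r_4 = 4.1800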